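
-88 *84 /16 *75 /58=-17325/29 = -597.41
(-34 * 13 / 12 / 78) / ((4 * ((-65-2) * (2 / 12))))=17/1608 = 0.01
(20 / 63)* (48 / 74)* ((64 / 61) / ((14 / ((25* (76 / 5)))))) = 1945600/331779 = 5.86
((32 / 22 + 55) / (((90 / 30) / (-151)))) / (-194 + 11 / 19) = 14.69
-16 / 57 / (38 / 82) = -656/1083 = -0.61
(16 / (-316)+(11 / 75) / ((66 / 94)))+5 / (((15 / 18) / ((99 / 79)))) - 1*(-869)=15582938/17775 = 876.68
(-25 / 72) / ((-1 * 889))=25/64008 = 0.00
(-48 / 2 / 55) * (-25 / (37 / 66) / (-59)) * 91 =-65520/2183 = -30.01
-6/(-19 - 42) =0.10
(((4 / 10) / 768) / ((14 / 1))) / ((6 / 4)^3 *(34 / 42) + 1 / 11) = 11/834720 = 0.00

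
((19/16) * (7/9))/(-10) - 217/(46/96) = -15002099/33120 = -452.96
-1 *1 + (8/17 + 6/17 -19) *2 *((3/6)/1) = -326/17 = -19.18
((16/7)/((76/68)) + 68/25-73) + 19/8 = -1751873/26600 = -65.86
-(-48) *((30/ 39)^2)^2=16.81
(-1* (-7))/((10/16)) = 56/5 = 11.20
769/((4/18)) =6921/2 = 3460.50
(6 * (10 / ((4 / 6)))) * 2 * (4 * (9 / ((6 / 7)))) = 7560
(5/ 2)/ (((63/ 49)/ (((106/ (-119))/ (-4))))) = 265/612 = 0.43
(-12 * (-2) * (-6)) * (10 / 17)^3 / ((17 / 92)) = -13248000/83521 = -158.62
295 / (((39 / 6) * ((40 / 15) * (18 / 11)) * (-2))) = -3245/624 = -5.20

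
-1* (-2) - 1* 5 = -3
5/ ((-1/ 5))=-25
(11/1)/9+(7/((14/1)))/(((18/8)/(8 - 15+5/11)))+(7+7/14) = 1439/198 = 7.27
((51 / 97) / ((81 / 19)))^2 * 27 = 104329/254043 = 0.41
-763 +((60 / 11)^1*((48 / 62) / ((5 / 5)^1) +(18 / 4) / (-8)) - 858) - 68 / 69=-152546113/94116 = -1620.83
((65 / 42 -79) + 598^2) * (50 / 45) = 75080575/189 = 397251.72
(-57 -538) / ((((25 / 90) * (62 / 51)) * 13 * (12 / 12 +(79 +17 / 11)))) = -200277/120497 = -1.66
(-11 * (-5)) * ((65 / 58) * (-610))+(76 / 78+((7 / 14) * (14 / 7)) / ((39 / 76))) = -14173773/377 = -37596.21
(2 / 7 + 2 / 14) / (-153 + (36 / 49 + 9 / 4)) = -28/9801 = 0.00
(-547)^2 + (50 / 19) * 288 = 299966.89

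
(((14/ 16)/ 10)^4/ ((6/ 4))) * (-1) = -2401/61440000 = 0.00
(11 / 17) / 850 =11/14450 = 0.00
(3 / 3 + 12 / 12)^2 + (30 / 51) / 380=2585/646 = 4.00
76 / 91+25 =2351/91 = 25.84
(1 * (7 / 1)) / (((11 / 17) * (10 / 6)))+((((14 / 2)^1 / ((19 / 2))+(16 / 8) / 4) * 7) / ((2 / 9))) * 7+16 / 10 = 234761/836 = 280.81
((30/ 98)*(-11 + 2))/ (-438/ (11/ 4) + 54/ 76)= 18810/1082557 = 0.02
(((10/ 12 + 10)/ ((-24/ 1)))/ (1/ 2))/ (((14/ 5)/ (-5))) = 1625/1008 = 1.61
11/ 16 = 0.69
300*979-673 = 293027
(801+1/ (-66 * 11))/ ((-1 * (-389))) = 581525/282414 = 2.06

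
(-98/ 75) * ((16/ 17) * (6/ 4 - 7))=8624/1275 = 6.76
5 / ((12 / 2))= 5/6 = 0.83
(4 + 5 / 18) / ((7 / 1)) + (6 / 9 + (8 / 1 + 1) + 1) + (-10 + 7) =149/18 = 8.28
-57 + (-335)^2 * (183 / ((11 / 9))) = 184833948/11 = 16803086.18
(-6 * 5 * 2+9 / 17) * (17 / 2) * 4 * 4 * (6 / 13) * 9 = -436752/13 = -33596.31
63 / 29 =2.17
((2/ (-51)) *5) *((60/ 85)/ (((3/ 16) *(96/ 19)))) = -380/2601 = -0.15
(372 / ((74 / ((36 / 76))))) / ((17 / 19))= 1674/629 = 2.66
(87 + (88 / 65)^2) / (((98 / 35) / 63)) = 3377871/1690 = 1998.74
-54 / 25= -2.16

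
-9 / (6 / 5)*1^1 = -15/2 = -7.50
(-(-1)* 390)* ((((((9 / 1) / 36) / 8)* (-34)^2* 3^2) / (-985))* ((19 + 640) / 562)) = -66848301/442856 = -150.95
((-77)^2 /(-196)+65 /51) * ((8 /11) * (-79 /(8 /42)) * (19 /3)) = 62106877/1122 = 55353.72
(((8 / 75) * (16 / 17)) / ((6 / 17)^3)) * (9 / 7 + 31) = 73.72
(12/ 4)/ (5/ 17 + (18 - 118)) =-17/565 = -0.03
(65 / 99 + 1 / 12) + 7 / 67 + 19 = 526511/26532 = 19.84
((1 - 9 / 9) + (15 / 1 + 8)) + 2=25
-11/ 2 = -5.50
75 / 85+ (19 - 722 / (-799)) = 20.79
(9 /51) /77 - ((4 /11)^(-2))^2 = -19164301/335104 = -57.19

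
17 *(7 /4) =119/4 = 29.75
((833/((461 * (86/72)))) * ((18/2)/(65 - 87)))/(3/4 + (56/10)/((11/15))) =-59976/812743 = -0.07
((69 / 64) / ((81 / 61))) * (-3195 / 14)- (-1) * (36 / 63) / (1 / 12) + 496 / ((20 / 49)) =1990589/1920 = 1036.77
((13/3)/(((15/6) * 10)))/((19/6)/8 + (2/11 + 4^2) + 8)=0.01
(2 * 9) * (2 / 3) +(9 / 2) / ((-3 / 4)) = 6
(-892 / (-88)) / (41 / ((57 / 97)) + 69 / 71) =902481/6298600 = 0.14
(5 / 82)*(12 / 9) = 10/123 = 0.08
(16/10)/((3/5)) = 8/3 = 2.67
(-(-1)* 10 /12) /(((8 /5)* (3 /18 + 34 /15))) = 125/584 = 0.21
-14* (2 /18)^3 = -14/729 = -0.02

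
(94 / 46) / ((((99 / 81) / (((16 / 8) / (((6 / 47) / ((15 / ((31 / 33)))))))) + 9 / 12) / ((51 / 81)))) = 44180/25921 = 1.70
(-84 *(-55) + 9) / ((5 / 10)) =9258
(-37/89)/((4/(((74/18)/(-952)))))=1369/3050208 = 0.00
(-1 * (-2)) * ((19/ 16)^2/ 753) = 361/96384 = 0.00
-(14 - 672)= 658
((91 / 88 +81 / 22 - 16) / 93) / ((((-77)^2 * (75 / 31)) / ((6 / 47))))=-331/306529300 = 0.00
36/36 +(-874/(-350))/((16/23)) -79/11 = -79839/30800 = -2.59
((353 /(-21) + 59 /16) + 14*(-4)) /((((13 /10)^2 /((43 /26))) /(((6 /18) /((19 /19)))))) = -24966875/1107288 = -22.55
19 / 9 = 2.11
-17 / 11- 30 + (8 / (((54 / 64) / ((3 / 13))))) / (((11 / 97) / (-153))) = -426655/143 = -2983.60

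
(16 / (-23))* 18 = -288/23 = -12.52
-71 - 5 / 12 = -857/12 = -71.42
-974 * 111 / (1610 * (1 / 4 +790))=-216228/2544605 = -0.08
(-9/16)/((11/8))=-9/22 = -0.41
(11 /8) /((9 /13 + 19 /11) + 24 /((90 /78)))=7865/132816 = 0.06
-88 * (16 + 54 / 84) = -10252/7 = -1464.57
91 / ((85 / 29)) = 2639/85 = 31.05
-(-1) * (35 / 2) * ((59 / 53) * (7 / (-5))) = -27.27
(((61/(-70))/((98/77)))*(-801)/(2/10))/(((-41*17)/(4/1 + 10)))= -537471/9758 = -55.08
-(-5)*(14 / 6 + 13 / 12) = 205/12 = 17.08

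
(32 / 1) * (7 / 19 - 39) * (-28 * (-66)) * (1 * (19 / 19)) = -43405824/19 = -2284517.05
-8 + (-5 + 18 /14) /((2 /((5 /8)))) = -513/56 = -9.16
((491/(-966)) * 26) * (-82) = 523406/483 = 1083.66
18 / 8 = 9/4 = 2.25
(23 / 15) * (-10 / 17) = -46/51 = -0.90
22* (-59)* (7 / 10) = -4543/5 = -908.60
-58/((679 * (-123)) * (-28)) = -29/1169238 = 0.00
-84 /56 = -3/2 = -1.50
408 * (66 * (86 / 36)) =64328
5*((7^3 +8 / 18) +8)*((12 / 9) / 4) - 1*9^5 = -1578508/27 = -58463.26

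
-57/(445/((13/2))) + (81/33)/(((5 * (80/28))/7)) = 36237/97900 = 0.37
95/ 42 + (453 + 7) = 19415/42 = 462.26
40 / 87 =0.46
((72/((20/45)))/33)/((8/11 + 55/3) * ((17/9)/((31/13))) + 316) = 45198/3048421 = 0.01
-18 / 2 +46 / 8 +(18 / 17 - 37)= -2665/68 = -39.19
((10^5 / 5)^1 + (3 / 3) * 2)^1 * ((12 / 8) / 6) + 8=10017/2 = 5008.50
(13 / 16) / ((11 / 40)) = 65/22 = 2.95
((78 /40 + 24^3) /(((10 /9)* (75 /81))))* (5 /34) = 67194117/34000 = 1976.30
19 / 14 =1.36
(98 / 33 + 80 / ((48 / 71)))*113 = 452339/33 = 13707.24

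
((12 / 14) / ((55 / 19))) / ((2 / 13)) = 741/385 = 1.92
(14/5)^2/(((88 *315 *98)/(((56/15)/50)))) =1/4640625 = 0.00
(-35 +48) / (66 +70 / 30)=39/205 = 0.19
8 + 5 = 13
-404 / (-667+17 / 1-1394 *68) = 202/47721 = 0.00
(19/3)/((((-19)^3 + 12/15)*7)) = -95/720111 = 0.00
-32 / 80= -2/5 = -0.40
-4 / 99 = -0.04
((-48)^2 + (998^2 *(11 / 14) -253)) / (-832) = -5492379/5824 = -943.06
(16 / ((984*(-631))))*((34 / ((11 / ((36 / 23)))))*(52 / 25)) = -42432/163634075 = 0.00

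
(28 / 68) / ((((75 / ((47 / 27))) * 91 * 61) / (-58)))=-2726/27299025 = 0.00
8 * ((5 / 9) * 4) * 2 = 320/9 = 35.56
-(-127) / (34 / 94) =5969/17 = 351.12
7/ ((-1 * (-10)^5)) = 7/100000 = 0.00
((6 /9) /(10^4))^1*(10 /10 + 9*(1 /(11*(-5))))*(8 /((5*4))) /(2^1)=23/2062500 = 0.00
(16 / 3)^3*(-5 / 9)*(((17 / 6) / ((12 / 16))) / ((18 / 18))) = -696320/2187 = -318.39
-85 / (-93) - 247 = -22886/93 = -246.09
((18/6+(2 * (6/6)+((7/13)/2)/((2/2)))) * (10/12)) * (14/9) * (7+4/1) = 52745/702 = 75.14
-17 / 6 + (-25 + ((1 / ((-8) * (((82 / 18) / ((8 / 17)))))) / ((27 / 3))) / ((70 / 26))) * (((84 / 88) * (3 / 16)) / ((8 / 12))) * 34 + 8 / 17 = -53031941/230010 = -230.56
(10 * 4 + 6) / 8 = 23/4 = 5.75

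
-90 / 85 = -1.06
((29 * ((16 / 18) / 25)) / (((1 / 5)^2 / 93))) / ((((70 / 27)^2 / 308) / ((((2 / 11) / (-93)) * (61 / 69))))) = -764208/4025 = -189.87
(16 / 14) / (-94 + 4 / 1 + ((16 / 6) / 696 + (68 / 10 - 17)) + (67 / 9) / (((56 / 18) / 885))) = 41760/73718807 = 0.00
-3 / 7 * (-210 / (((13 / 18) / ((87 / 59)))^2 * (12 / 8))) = 250.12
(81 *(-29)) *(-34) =79866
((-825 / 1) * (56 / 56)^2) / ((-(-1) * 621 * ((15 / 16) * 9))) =-880/5589 = -0.16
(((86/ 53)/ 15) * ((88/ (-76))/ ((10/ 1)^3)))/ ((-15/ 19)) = 473/2981250 = 0.00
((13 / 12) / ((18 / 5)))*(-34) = -10.23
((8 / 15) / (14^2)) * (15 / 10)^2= 3/490 = 0.01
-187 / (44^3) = -17/7744 = 0.00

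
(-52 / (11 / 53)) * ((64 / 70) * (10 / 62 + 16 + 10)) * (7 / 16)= -4470232/1705 = -2621.84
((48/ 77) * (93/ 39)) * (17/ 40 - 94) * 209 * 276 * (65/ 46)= -79366572/7 = -11338081.71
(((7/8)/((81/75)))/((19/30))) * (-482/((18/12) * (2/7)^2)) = -10332875/2052 = -5035.51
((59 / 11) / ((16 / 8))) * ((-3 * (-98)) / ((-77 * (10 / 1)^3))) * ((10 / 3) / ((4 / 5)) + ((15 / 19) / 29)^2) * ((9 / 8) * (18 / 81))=-2280173/213735104 = -0.01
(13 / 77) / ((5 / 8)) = 104/385 = 0.27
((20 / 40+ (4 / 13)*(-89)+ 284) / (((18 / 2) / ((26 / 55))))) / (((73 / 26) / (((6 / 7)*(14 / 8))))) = 7.22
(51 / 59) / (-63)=-17/1239 = -0.01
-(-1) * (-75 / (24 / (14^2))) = -1225/2 = -612.50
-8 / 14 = -4/7 = -0.57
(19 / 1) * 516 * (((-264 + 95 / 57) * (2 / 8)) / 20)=-642979/20 = -32148.95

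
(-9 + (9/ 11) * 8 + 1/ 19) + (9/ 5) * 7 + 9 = 20062/1045 = 19.20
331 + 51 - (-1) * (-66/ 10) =1877/5 = 375.40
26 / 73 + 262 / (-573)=-4228/41829 = -0.10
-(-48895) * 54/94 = 1320165/47 = 28088.62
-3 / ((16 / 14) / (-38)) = 399/4 = 99.75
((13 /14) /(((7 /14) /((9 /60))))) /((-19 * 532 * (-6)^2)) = -13/16981440 = 0.00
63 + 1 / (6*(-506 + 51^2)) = 791911/12570 = 63.00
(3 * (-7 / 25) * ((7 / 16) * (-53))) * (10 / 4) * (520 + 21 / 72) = 32428739/1280 = 25334.95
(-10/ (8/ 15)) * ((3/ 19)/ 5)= -45/76 = -0.59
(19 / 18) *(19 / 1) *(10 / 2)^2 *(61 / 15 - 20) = -431395/54 = -7988.80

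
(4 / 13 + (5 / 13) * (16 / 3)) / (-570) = -46/11115 = 0.00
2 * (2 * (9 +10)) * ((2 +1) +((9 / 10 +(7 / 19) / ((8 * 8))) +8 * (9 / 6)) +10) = 157507/80 = 1968.84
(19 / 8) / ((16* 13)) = 19/1664 = 0.01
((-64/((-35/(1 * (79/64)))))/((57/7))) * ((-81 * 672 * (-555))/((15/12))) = 636418944/95 = 6699146.78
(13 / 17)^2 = 169/289 = 0.58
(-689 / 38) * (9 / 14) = -6201/532 = -11.66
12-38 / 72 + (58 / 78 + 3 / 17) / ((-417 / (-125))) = 4330649/368628 = 11.75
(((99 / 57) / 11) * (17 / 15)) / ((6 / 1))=17/570 = 0.03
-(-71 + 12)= 59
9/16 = 0.56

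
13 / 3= 4.33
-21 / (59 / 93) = -1953/59 = -33.10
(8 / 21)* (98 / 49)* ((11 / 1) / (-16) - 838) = -639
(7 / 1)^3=343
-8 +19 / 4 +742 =738.75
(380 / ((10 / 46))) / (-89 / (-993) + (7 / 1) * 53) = 433941/92123 = 4.71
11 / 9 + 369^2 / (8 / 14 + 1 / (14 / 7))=5718817/45 = 127084.82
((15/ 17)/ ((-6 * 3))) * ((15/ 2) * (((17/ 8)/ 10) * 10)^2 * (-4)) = 425/64 = 6.64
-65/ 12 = -5.42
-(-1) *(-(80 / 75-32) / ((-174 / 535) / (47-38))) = -856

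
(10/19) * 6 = 60/19 = 3.16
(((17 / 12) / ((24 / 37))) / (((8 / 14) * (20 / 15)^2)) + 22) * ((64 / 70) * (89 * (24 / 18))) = 4401851/1680 = 2620.15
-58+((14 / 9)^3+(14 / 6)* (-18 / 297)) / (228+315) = -252521336/4354317 = -57.99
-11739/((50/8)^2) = -187824/625 = -300.52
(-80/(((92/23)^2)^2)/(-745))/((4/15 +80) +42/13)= 195/38816288 = 0.00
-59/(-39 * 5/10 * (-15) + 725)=-118/2035 = -0.06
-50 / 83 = -0.60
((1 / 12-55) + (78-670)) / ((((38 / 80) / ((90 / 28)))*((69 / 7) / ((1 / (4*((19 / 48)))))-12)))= -2328900/1919 = -1213.60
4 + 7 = 11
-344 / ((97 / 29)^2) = -289304/9409 = -30.75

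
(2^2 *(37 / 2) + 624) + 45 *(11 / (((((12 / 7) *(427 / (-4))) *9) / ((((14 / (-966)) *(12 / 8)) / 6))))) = 35254639/50508 = 698.00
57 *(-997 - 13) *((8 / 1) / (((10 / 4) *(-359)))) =184224/359 = 513.16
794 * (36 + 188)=177856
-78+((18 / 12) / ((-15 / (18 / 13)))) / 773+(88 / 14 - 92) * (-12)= 334330167/351715 = 950.57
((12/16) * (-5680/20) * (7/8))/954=-497/2544 = -0.20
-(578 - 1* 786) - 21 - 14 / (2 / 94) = -471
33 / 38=0.87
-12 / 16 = -3/4 = -0.75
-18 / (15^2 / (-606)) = 1212/25 = 48.48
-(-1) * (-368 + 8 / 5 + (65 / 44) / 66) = -5319803/14520 = -366.38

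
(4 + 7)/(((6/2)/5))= 18.33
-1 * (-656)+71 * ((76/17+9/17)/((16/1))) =678.19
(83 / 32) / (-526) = -83/16832 = 0.00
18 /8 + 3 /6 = 11/4 = 2.75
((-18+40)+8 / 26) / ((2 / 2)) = 290/13 = 22.31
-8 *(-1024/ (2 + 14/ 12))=49152/19 = 2586.95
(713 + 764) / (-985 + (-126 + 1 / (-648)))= -136728/102847 = -1.33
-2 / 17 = -0.12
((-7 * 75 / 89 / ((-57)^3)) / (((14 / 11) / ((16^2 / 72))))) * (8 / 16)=2200/49446531 = 0.00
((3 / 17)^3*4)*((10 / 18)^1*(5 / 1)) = 300/4913 = 0.06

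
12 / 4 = 3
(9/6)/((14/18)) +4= 83/14 = 5.93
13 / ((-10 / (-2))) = 13/5 = 2.60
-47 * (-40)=1880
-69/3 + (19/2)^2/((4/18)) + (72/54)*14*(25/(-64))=2255/6 = 375.83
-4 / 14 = -2/7 = -0.29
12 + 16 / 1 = 28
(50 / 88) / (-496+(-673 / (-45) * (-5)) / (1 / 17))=-45/139964 = 0.00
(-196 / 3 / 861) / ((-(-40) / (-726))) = 847/615 = 1.38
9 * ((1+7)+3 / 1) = 99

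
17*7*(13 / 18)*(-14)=-10829/9 = -1203.22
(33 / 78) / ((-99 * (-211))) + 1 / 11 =49385/543114 = 0.09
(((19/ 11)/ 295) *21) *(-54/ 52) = -10773/84370 = -0.13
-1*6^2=-36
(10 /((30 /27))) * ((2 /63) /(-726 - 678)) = -1/4914 = 0.00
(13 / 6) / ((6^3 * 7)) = 13/9072 = 0.00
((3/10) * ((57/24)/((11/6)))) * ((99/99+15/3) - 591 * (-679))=13724289/88 = 155957.83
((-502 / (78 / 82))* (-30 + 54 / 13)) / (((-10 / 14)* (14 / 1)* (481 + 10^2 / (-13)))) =-2.88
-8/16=-1/2 = -0.50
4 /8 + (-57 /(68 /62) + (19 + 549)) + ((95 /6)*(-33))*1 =-203/34 = -5.97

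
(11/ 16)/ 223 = 11/3568 = 0.00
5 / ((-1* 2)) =-5/2 = -2.50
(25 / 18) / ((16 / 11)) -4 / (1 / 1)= -877/288 = -3.05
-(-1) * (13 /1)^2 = 169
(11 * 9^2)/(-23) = -891/23 = -38.74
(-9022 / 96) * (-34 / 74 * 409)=31364983/1776 = 17660.46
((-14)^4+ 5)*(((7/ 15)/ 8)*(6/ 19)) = 268947/380 = 707.76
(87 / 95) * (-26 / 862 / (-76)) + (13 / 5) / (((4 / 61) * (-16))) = -123365567/49789120 = -2.48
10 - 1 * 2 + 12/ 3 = 12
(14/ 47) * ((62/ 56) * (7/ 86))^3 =208537/956628224 = 0.00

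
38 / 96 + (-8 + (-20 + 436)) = 19603/48 = 408.40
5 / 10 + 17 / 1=35/2 = 17.50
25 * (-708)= -17700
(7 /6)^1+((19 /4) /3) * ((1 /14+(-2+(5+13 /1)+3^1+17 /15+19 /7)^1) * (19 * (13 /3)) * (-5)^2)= 112938809/1512 = 74694.98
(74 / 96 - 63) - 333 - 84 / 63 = -396.56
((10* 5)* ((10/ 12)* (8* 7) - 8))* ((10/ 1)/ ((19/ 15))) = 290000/19 = 15263.16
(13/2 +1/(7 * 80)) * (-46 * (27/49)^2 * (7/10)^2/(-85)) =61048647/116620000 = 0.52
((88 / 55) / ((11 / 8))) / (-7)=-64/385 = -0.17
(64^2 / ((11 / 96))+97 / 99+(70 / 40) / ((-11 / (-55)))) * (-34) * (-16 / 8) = 21883063/9 = 2431451.44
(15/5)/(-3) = -1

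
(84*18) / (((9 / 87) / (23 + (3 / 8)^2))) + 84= 2706459/8 = 338307.38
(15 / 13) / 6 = 5/26 = 0.19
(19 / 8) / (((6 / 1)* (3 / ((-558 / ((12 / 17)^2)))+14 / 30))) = 851105/997648 = 0.85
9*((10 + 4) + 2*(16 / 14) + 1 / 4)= 4167/28 = 148.82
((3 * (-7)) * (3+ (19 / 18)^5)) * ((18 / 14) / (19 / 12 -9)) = 8144803/519048 = 15.69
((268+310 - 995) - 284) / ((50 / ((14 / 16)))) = -4907/400 = -12.27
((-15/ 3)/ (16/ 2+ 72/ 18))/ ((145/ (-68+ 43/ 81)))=5465/28188 = 0.19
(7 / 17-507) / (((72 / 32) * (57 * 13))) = -34448/113373 = -0.30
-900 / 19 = -47.37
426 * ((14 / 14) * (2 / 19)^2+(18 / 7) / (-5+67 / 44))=-310.30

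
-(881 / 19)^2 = -776161/361 = -2150.03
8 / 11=0.73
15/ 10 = 3/2 = 1.50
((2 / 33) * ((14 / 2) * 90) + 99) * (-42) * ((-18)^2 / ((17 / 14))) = -287482608/187 = -1537340.15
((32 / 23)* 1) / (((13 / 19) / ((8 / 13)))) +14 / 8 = 46665/15548 = 3.00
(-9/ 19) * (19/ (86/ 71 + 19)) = -639/1435 = -0.45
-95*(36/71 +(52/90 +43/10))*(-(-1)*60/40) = -653771/852 = -767.34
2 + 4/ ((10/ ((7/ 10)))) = 57/25 = 2.28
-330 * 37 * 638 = -7789980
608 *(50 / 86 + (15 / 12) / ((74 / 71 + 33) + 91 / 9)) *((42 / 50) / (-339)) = -0.92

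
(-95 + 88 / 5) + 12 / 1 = -327/5 = -65.40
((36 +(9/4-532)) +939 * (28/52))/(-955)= -617/49660 = -0.01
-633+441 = -192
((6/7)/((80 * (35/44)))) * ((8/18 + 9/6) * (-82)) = -451/210 = -2.15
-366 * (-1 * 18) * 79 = 520452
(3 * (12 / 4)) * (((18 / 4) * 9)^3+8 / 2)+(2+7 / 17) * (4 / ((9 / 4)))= 731843569/1224 = 597911.41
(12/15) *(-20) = -16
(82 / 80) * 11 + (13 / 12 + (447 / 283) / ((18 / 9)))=446509/33960 = 13.15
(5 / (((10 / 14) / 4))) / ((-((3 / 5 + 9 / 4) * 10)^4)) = -448/10556001 = 0.00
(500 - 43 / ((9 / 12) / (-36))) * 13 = 33332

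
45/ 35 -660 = -4611/7 = -658.71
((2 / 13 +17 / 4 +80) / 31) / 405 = 1463/217620 = 0.01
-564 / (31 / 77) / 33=-1316/31 = -42.45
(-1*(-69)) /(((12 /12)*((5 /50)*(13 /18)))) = 955.38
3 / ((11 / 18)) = 54/11 = 4.91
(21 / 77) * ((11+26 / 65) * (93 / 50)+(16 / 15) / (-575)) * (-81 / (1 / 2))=-29624697/31625 = -936.75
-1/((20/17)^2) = -289/400 = -0.72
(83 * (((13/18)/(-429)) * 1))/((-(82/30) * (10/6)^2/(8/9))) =332/20295 = 0.02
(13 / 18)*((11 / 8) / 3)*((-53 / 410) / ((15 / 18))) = -7579/147600 = -0.05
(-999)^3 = -997002999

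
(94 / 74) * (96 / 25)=4512/925 = 4.88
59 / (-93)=-59/93 = -0.63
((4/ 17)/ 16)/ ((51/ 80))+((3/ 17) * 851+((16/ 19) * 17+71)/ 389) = 963883600/6407997 = 150.42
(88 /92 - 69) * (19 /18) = -29735/414 = -71.82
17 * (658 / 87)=11186/87 = 128.57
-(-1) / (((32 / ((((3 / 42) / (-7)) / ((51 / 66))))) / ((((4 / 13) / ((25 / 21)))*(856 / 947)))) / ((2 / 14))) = -3531/256376575 = 0.00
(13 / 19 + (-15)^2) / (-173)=-1.30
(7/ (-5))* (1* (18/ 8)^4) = -35.88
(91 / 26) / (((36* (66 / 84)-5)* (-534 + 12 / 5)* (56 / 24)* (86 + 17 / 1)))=-35/29750108 = 0.00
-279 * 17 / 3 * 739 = -1168359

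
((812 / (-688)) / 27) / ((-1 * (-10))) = -203/46440 = 0.00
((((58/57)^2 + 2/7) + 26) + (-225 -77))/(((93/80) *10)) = -49976176/2115099 = -23.63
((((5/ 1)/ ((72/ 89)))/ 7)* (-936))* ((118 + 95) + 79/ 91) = -8660590/49 = -176746.73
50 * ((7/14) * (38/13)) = 950/13 = 73.08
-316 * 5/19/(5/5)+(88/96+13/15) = -92767/1140 = -81.37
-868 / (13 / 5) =-333.85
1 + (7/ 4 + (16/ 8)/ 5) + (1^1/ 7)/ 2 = 451/140 = 3.22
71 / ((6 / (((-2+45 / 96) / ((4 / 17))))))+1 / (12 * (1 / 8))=-58631/768 = -76.34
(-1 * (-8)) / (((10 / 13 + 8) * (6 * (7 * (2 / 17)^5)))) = 18458141/19152 = 963.77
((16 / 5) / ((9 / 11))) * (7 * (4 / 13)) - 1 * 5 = 2003/585 = 3.42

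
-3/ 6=-1/2 = -0.50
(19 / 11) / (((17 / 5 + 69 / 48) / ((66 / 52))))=0.45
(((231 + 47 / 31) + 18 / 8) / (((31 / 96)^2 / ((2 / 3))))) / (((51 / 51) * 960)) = 232888/148955 = 1.56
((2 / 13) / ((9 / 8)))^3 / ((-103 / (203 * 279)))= -25776128/18329571 = -1.41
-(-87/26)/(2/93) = 8091/52 = 155.60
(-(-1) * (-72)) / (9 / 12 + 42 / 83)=-7968/139 = -57.32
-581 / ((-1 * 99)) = 5.87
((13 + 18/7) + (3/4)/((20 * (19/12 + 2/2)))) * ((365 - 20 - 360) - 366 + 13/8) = -41059301/6944 = -5912.92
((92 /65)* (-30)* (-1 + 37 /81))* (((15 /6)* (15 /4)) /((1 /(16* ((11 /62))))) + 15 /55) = 2249216/3627 = 620.13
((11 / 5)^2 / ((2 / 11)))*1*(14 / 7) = 1331/25 = 53.24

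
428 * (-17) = -7276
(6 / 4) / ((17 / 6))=9/17 = 0.53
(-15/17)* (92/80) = -69/68 = -1.01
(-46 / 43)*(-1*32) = 1472/43 = 34.23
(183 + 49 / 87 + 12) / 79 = 2.48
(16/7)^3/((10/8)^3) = 6.11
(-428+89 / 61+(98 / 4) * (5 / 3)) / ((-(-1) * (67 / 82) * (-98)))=1763/366 = 4.82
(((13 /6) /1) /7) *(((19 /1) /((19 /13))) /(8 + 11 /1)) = 169/798 = 0.21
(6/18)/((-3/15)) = -5/3 = -1.67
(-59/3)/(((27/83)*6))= -4897/486 = -10.08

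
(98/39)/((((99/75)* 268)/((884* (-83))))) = -3456950/6633 = -521.17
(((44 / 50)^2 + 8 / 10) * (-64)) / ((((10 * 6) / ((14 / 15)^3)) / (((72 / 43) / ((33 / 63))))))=-806428672/184765625 = -4.36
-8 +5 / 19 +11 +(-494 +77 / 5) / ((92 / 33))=-1471891/8740 = -168.41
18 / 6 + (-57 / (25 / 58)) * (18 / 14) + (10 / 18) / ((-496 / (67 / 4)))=-521971649/3124800 = -167.04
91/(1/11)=1001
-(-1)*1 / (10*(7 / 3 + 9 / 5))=3/124 = 0.02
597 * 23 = 13731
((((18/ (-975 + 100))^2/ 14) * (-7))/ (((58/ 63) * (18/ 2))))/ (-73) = 81/231546875 = 0.00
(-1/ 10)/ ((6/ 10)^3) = -25/54 = -0.46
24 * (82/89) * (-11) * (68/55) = -133824/445 = -300.73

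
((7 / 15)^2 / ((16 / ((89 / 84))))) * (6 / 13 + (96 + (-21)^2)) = 1450967/187200 = 7.75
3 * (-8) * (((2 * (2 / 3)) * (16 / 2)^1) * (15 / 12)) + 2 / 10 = -1599/5 = -319.80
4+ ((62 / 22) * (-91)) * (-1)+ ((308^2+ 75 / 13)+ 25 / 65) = 95130.61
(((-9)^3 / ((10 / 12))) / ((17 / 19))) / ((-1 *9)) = 9234/85 = 108.64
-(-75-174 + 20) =229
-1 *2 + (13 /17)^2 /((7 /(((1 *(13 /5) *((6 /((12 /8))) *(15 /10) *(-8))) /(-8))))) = -7048/10115 = -0.70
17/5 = 3.40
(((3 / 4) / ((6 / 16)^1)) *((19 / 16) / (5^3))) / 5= 19/5000 = 0.00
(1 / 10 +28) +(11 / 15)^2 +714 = 334187/450 = 742.64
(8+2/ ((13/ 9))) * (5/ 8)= 305/52 = 5.87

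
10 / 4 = 5/2 = 2.50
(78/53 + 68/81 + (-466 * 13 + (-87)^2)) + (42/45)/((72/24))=32489903/21465 = 1513.62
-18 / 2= -9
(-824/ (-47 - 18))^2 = 678976/4225 = 160.70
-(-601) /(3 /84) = 16828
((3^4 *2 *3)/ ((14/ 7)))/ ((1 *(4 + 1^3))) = 243/5 = 48.60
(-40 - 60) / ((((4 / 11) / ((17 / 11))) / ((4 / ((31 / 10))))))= -17000/31 = -548.39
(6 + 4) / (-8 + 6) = -5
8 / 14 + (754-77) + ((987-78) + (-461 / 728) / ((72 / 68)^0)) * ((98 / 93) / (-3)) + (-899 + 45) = -50320639/101556 = -495.50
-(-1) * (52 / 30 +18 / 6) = 71/15 = 4.73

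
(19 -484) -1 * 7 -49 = -521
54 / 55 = 0.98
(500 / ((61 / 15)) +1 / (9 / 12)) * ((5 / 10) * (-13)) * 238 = -35184968/183 = -192267.58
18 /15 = 6/5 = 1.20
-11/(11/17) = -17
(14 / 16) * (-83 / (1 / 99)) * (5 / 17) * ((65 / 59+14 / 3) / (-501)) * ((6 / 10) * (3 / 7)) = 8389557/1340008 = 6.26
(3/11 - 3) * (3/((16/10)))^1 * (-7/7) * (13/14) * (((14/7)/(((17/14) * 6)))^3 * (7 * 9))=334425/54043 = 6.19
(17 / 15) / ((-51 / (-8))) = 8/45 = 0.18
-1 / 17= -0.06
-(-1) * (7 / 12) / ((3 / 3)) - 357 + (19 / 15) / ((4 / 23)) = -349.13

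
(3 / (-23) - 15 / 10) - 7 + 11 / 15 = -5449/690 = -7.90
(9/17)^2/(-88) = -81/25432 = 0.00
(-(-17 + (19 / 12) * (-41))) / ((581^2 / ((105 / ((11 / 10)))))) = 0.02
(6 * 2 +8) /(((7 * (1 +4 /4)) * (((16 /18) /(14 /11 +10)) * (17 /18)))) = 25110/1309 = 19.18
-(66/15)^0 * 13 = -13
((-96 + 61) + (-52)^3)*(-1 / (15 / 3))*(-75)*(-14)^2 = -413490420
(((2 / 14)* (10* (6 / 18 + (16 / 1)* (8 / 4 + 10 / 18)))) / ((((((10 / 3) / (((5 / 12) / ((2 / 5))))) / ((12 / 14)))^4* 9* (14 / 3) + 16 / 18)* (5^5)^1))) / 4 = 159/275395888 = 0.00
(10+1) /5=11/5 = 2.20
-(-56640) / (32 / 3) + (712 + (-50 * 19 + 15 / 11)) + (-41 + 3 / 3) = 55367/11 = 5033.36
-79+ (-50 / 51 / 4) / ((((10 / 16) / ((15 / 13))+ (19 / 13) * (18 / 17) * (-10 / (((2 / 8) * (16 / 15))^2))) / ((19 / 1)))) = -90934083/1151377 = -78.98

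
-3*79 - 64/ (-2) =-205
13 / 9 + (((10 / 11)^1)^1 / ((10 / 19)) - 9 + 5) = -82/99 = -0.83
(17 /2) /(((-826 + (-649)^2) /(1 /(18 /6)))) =17/2522250 = 0.00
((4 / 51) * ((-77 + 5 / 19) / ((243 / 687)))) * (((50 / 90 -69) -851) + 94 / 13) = 195527528/12597 = 15521.75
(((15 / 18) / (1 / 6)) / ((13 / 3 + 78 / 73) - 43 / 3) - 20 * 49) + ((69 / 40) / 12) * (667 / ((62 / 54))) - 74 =-785074779/808480 = -971.05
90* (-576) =-51840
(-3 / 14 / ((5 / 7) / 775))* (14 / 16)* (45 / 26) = -146475/416 = -352.10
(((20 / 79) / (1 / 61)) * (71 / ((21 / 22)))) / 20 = 95282/1659 = 57.43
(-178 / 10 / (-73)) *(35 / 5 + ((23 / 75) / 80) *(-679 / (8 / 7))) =20174609/17520000 = 1.15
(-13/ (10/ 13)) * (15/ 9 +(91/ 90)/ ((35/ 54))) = -20449/375 = -54.53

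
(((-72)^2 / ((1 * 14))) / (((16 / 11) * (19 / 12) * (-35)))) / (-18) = 1188/4655 = 0.26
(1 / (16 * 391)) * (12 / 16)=3/25024 = 0.00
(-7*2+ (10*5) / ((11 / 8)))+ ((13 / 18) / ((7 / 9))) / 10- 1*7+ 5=31503/1540 = 20.46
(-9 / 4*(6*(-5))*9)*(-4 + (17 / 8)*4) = 10935/4 = 2733.75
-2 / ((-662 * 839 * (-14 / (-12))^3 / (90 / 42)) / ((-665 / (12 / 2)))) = -51300/95254187 = 0.00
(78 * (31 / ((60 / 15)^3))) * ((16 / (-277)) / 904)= -1209/500816 = 0.00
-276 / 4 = -69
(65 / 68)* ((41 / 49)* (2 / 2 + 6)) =2665/476 = 5.60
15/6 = 5/2 = 2.50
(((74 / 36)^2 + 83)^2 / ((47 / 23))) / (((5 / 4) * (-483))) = -798684121/129514140 = -6.17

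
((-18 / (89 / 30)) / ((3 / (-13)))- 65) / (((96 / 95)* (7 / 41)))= -13418275/59808 = -224.36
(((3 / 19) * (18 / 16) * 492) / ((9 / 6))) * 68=75276/19 = 3961.89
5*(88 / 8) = 55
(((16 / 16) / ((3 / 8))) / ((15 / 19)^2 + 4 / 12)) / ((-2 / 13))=-4693/259 = -18.12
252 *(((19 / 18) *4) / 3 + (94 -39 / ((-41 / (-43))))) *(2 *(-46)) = -155428112/123 = -1263643.19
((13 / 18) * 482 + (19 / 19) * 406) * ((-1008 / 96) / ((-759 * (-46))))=-4319/19044 = -0.23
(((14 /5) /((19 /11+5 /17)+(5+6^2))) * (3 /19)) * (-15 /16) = -11781/1222840 = -0.01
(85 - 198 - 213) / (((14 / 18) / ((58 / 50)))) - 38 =-91736/175 = -524.21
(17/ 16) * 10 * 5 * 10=2125/4 = 531.25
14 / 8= 7/4 = 1.75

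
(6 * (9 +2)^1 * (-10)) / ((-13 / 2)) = 1320/13 = 101.54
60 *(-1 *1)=-60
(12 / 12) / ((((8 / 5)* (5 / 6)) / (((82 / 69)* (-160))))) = -142.61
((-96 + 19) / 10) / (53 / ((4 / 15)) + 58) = -154/5135 = -0.03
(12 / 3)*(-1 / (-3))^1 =4/3 = 1.33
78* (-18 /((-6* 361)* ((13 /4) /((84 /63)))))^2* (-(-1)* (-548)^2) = 461266944/1694173 = 272.27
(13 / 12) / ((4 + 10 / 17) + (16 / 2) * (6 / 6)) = 221/2568 = 0.09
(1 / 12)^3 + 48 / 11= 82955/19008 = 4.36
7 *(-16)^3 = -28672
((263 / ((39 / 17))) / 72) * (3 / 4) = 4471/3744 = 1.19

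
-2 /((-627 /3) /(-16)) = -32/209 = -0.15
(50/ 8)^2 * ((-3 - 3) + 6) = 0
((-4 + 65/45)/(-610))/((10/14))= 161/27450 = 0.01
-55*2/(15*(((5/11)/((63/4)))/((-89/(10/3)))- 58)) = 678447/5365999 = 0.13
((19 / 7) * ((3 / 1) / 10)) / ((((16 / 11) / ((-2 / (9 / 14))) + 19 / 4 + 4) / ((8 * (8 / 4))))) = 20064/12755 = 1.57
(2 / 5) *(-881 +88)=-1586/5 = -317.20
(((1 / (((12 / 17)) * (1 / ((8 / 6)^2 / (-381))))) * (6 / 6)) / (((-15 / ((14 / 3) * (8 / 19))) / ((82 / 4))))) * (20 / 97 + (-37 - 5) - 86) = -645120896/284384115 = -2.27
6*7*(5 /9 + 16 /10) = 1358/15 = 90.53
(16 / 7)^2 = 256/49 = 5.22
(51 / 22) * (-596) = -15198/11 = -1381.64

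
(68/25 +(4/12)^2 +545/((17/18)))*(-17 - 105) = -270605638/3825 = -70746.57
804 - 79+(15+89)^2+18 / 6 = 11544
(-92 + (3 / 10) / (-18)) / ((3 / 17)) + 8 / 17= -1594129/3060 = -520.96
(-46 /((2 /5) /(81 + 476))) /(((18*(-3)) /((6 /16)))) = 64055/144 = 444.83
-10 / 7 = -1.43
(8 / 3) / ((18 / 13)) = 52/27 = 1.93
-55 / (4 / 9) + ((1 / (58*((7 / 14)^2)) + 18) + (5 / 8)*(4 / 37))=-453293/4292 = -105.61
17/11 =1.55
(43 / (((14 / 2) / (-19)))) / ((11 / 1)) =-817/77 = -10.61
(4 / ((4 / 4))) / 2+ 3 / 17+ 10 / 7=429/119 = 3.61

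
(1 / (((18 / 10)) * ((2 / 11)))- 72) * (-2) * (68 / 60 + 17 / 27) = 295358/1215 = 243.09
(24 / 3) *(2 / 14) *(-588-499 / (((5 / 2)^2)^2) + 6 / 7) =-20997104/30625 = -685.62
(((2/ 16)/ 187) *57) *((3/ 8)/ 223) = 171/2668864 = 0.00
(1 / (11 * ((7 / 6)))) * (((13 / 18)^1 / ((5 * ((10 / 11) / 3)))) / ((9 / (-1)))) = -13/3150 = 0.00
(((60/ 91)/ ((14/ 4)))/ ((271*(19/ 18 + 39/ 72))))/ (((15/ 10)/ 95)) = 109440/3970421 = 0.03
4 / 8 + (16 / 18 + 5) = 115/18 = 6.39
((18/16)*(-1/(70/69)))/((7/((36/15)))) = -1863/4900 = -0.38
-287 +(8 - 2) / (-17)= -4885/17 = -287.35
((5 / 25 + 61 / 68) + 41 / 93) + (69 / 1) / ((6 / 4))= 1503149/31620 = 47.54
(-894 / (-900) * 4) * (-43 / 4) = -6407/150 = -42.71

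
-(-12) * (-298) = -3576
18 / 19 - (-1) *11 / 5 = 299/95 = 3.15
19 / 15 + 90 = 1369/15 = 91.27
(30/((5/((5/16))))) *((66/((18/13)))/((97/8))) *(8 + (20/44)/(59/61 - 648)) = 225742855/3828493 = 58.96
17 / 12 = 1.42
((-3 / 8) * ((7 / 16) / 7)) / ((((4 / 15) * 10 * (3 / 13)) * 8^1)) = -39/8192 = 0.00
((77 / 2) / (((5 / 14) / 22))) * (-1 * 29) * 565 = -38858666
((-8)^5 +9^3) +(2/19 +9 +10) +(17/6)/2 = -7300213/228 = -32018.48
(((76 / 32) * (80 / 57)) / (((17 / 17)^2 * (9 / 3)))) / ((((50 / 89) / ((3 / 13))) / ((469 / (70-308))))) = -5963/6630 = -0.90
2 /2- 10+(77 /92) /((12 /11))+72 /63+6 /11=-556333/85008 = -6.54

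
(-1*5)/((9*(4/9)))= -5/4 = -1.25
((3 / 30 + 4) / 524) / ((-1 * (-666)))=41/3489840 = 0.00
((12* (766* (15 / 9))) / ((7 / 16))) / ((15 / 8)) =392192/21 = 18675.81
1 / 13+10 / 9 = 139/117 = 1.19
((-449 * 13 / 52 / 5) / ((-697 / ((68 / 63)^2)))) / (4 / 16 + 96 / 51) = 2076176/117978525 = 0.02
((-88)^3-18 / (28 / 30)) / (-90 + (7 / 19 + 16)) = 90638341/9793 = 9255.42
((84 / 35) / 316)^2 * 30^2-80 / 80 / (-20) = 12721/124820 = 0.10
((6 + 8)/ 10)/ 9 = 0.16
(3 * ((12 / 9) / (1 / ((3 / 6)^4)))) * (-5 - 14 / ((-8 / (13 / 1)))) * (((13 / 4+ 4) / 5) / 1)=2059/320 = 6.43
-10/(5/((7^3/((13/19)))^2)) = -84942578/169 = -502618.80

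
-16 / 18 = -8/9 = -0.89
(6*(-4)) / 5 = -24/5 = -4.80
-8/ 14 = -0.57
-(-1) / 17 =0.06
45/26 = 1.73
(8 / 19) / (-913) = -8/17347 = 0.00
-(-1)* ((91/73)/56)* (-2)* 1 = -13/292 = -0.04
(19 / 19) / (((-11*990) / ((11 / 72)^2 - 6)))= 30983/56453760 = 0.00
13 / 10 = 1.30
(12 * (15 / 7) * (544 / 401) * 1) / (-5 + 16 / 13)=-1272960/137543 = -9.25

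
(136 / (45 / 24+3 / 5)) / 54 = 2720/2673 = 1.02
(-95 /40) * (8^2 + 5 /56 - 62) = -2223/448 = -4.96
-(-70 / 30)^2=-5.44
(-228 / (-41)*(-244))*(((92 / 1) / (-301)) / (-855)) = -89792/185115 = -0.49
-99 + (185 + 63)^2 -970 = 60435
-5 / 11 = -0.45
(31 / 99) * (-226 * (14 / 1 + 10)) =-56048/33 = -1698.42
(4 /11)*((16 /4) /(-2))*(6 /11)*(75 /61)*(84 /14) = -21600/7381 = -2.93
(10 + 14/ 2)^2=289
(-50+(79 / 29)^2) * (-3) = 107427/841 = 127.74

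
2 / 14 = 1/7 = 0.14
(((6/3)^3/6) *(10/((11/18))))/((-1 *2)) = -120/11 = -10.91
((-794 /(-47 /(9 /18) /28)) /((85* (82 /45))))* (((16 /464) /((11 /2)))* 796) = 79635024/10450121 = 7.62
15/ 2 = 7.50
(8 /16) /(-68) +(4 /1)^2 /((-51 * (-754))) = -1067/153816 = -0.01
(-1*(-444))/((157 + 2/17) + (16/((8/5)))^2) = 2516/1457 = 1.73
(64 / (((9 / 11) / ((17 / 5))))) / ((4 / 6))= 5984/15 = 398.93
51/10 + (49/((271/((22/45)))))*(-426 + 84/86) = -11351443/349590 = -32.47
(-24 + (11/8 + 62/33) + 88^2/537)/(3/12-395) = 99637/6218102 = 0.02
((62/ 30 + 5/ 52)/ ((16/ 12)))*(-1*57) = -96159/1040 = -92.46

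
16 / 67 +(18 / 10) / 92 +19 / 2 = 300753/30820 = 9.76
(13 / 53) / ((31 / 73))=949/1643 = 0.58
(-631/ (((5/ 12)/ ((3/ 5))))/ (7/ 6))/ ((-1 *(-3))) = -45432/175 = -259.61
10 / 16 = 5/8 = 0.62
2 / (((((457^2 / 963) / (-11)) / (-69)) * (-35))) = -0.20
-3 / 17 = -0.18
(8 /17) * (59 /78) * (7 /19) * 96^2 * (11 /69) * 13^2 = 241905664/7429 = 32562.35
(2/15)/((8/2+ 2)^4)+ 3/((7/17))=495727/68040 = 7.29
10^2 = 100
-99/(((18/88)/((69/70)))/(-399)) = 951786/5 = 190357.20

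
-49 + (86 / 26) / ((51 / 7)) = -32186/663 = -48.55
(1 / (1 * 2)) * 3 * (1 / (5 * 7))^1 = 3/70 = 0.04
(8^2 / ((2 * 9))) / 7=32/63 = 0.51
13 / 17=0.76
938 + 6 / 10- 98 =4203/5 = 840.60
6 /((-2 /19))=-57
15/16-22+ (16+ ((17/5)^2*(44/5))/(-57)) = -780581/114000 = -6.85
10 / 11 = 0.91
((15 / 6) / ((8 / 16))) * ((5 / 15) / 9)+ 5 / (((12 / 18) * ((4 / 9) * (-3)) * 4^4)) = 9025/55296 = 0.16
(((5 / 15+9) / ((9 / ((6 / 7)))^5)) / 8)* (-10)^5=-1600000/1750329 = -0.91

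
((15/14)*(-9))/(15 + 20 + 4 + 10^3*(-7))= 135/97454 = 0.00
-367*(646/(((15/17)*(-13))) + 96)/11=-2839846/2145 = -1323.94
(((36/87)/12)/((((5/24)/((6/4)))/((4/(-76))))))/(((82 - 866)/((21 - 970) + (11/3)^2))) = -421/26999 = -0.02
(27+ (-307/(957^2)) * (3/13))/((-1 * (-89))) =107154026/353212431 = 0.30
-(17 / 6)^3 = -4913/216 = -22.75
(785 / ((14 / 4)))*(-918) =-1441260/7 = -205894.29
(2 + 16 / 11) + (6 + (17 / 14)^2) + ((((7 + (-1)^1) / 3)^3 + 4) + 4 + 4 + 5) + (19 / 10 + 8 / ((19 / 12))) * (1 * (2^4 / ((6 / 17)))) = 215746123/614460 = 351.12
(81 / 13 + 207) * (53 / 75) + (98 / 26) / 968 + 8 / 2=48664521/314600 = 154.69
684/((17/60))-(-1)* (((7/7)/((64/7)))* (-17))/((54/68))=35424169/14688 = 2411.78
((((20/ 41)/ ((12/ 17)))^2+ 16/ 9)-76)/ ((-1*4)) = 1115683/60516 = 18.44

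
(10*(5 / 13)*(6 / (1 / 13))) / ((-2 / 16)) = -2400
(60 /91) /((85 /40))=480/1547 = 0.31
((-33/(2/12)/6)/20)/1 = -33/20 = -1.65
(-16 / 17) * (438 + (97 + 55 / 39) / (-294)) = -40146160/97461 = -411.92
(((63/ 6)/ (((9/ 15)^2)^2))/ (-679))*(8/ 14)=-1250/18333 = -0.07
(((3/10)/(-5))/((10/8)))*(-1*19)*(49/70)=399/625 = 0.64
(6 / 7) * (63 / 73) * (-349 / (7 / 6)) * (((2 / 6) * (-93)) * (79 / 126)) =15384618/3577 = 4300.98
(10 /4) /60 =1/24 = 0.04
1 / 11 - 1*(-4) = 45/11 = 4.09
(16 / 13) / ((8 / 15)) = 30/13 = 2.31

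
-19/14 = -1.36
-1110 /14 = -555/7 = -79.29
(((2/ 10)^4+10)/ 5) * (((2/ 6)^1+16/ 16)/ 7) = 3572/9375 = 0.38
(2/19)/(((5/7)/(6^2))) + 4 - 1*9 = 0.31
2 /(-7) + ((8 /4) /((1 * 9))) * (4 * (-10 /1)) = -578/63 = -9.17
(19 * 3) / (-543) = -19/181 = -0.10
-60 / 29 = -2.07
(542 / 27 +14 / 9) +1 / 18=1171/54 = 21.69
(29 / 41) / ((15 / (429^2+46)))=8680.53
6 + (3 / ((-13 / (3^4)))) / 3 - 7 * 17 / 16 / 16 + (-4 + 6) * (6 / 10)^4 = -907739/2080000 = -0.44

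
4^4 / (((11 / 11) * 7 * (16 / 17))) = 272/7 = 38.86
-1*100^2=-10000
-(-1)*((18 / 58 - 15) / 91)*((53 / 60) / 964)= -3763/25439960 = 0.00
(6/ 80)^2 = 9/1600 = 0.01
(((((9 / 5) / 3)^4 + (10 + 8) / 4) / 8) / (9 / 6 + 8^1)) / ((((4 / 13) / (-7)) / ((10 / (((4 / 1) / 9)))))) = -4739553/152000 = -31.18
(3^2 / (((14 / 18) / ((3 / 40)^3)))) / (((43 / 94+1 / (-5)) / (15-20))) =-102789/1084160 = -0.09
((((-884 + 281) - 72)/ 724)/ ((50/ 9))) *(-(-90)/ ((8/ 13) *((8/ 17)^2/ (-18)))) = 369745155/185344 = 1994.91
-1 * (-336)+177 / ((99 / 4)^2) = 1098656/3267 = 336.29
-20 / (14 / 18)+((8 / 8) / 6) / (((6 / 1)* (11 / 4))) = -17813/693 = -25.70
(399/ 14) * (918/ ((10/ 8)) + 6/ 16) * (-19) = -31830453/80 = -397880.66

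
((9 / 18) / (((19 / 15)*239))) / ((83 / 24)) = 180/376903 = 0.00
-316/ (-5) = 316/5 = 63.20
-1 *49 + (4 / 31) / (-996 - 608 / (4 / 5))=-666842/13609 = -49.00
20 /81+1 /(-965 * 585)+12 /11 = 74768101/55887975 = 1.34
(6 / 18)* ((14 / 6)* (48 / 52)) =28/39 = 0.72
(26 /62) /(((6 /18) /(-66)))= -83.03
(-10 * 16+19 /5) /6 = -781/30 = -26.03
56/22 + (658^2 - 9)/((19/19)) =4762533/11 = 432957.55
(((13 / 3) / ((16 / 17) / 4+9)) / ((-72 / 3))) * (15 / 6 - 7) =221/2512 = 0.09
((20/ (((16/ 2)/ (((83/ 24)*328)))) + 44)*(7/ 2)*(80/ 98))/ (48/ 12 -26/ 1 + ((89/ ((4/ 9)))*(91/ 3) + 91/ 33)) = 7602760/5594827 = 1.36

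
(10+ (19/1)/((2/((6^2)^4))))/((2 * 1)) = 7978181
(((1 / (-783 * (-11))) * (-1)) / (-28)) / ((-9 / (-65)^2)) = -4225/2170476 = 0.00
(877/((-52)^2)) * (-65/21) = -1.00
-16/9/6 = -8/27 = -0.30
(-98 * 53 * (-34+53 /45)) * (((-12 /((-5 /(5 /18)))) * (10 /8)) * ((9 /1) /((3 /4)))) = 15343076/9 = 1704786.22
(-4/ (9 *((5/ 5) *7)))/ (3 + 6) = -4/567 = -0.01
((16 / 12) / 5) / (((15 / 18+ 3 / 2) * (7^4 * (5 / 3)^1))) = 12/420175 = 0.00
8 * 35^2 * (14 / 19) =137200/19 = 7221.05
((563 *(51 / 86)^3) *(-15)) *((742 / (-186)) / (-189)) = -732995035/19717736 = -37.17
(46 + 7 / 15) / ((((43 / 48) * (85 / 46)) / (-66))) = -1991616/1075 = -1852.67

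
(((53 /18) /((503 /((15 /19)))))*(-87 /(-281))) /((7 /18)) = 69165/18798619 = 0.00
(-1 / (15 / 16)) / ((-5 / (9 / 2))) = 0.96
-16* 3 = -48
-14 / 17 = -0.82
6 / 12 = 0.50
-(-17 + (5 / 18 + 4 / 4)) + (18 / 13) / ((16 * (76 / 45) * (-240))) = 17894413/1138176 = 15.72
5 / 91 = 0.05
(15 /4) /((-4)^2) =15/64 = 0.23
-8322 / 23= -361.83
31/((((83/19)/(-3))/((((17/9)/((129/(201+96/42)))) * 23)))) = -327715477/224847 = -1457.50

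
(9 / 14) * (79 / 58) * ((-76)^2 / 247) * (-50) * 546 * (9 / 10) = -14589720/29 = -503093.79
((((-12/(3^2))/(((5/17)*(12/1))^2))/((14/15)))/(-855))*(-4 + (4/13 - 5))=-32657/28009800 = 0.00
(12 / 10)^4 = 1296/625 = 2.07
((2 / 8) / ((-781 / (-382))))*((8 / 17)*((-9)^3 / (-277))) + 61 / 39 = 246062753/143431431 = 1.72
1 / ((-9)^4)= 1/6561 = 0.00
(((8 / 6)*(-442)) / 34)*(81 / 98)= -702/49 = -14.33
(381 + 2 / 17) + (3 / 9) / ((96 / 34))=933265/2448 = 381.24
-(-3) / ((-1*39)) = -1/13 = -0.08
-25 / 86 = -0.29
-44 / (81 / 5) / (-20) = 11/81 = 0.14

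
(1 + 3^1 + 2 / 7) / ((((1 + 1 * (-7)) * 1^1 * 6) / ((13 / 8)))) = -65/336 = -0.19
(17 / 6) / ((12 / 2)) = 17/36 = 0.47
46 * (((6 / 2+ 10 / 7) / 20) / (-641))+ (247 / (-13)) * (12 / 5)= -409357/8974 = -45.62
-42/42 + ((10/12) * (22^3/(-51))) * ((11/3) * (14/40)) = -102946/459 = -224.28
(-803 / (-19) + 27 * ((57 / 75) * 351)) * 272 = 936025984/475 = 1970581.02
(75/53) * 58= 82.08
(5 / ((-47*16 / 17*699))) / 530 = -17/55718688 = 0.00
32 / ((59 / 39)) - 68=-46.85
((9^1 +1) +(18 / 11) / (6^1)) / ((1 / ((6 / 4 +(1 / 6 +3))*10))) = 15820/33 = 479.39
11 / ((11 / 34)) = 34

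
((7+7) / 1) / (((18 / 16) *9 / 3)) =112/27 = 4.15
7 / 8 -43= -337/8 = -42.12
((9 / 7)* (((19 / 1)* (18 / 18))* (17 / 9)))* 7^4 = 110789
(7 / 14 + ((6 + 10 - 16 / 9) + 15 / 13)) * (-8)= -14860/117 = -127.01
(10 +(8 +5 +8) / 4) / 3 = 61/12 = 5.08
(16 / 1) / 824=2/103 = 0.02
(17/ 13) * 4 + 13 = 237/13 = 18.23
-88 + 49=-39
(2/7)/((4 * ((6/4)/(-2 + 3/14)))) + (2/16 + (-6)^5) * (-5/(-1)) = -45722245/1176 = -38879.46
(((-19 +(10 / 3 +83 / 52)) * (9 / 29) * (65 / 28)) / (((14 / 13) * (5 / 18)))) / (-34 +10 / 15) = 462267/454720 = 1.02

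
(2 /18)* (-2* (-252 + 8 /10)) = 2512/45 = 55.82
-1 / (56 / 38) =-19/28 = -0.68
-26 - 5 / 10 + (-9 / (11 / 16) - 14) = -53.59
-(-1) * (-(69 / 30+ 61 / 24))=-581/120 = -4.84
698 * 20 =13960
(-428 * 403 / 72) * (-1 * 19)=819299/18 = 45516.61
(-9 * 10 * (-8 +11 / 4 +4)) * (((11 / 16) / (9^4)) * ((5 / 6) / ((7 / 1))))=1375/979776 = 0.00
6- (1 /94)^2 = 53015/8836 = 6.00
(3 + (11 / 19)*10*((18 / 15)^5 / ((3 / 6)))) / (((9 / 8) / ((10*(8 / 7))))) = 2302592/7125 = 323.17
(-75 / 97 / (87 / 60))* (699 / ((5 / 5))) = -1048500/2813 = -372.73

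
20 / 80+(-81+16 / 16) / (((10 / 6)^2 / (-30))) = 3457/4 = 864.25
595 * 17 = 10115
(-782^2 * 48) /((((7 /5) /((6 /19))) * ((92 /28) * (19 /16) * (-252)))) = 17016320/2527 = 6733.80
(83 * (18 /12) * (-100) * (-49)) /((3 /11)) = 2236850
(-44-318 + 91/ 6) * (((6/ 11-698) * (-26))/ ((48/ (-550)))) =648595675/9 = 72066186.11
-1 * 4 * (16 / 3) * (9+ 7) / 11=-1024/33 = -31.03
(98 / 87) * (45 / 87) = 490/841 = 0.58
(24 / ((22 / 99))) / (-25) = -108/25 = -4.32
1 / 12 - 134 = -1607/12 = -133.92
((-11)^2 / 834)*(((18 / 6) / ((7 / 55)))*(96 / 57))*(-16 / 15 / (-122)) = 170368/3383121 = 0.05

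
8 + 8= 16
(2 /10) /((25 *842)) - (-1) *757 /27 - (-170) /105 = 589926439/19892250 = 29.66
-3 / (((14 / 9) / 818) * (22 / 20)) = -1434.16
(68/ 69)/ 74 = 34/2553 = 0.01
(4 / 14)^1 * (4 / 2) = 4/7 = 0.57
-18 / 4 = -4.50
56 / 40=7/5 = 1.40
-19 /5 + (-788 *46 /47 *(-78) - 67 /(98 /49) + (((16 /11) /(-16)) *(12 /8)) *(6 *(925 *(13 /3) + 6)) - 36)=293648249/5170 = 56798.50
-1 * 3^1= -3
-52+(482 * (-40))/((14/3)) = -29284/7 = -4183.43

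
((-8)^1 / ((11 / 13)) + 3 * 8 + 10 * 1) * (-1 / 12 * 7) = -315/22 = -14.32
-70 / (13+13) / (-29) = 35/377 = 0.09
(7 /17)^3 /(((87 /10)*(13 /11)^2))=415030/72235839 = 0.01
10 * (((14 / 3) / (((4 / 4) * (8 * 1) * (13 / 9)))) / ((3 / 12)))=210/13 = 16.15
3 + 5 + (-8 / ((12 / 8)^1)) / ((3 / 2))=40/9 = 4.44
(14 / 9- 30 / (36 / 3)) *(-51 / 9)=5.35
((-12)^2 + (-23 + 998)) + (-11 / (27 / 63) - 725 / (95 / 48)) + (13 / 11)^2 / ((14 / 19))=70382387/96558 = 728.91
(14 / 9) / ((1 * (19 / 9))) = 14/19 = 0.74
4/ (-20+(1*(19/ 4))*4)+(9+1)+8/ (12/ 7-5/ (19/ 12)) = 0.46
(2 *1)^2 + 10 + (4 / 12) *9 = 17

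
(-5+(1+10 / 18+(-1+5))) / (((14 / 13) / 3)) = 65/42 = 1.55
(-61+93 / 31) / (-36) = 29/18 = 1.61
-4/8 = -1/2 = -0.50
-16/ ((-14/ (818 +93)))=7288/7 = 1041.14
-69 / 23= -3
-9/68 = -0.13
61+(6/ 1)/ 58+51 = 3251/29 = 112.10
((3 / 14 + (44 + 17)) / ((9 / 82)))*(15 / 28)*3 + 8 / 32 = 87867/98 = 896.60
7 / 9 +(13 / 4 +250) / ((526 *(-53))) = 0.77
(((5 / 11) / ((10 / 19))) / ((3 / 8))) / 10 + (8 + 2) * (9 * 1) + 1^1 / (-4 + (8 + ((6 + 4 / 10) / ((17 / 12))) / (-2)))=2217449/24420 = 90.80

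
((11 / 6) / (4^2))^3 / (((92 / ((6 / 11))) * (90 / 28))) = 847/305233920 = 0.00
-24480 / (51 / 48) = -23040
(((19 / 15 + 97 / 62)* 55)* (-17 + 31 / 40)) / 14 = -18796987/104160 = -180.46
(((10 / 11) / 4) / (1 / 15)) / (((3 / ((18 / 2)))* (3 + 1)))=225/88 = 2.56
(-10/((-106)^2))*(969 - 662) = -1535/5618 = -0.27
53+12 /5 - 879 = -4118/5 = -823.60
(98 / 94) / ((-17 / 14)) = -686/799 = -0.86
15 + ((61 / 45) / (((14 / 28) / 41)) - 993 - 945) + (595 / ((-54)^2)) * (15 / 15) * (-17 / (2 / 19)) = -53794309/29160 = -1844.80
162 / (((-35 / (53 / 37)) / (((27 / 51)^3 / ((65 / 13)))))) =-6259194/31811675 = -0.20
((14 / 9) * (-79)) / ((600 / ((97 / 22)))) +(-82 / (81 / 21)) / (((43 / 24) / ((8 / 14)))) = -19624963/2554200 = -7.68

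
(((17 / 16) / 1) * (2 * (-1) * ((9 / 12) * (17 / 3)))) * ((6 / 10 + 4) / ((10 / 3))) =-12.46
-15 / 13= -1.15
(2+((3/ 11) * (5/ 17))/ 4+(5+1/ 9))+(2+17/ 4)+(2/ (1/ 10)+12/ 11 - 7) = 92471/3366 = 27.47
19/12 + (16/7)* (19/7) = 4579/588 = 7.79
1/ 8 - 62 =-495/8 = -61.88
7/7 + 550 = 551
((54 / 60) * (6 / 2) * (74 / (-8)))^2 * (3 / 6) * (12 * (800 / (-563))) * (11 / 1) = -32934033/563 = -58497.39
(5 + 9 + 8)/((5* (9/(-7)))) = -154/45 = -3.42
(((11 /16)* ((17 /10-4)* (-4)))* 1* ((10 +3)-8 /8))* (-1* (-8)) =3036/5 = 607.20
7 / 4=1.75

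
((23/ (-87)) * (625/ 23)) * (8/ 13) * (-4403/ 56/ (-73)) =-4.76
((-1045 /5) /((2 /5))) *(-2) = 1045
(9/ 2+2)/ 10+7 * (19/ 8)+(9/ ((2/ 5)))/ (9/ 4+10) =37459/1960 = 19.11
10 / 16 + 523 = 4189/8 = 523.62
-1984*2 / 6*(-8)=15872/3 = 5290.67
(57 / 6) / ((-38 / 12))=-3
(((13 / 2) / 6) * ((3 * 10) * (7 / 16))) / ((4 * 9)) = 455/1152 = 0.39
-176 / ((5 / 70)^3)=-482944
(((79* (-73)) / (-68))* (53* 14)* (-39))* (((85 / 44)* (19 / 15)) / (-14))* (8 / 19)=180611.95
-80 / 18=-40/9 = -4.44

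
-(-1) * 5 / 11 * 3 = 15/11 = 1.36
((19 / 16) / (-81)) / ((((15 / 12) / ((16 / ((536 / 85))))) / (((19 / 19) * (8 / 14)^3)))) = -10336/1861461 = -0.01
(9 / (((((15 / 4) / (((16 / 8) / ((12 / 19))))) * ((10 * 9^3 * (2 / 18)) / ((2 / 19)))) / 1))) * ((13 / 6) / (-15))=-13/91125 = 0.00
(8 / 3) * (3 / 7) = 8/7 = 1.14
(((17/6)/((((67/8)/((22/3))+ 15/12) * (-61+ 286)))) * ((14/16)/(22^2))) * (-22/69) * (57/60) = -2261/784323000 = 0.00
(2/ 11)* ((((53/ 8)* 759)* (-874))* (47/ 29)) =-75111123/58 = -1295019.36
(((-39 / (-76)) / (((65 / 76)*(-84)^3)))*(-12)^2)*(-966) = 69/490 = 0.14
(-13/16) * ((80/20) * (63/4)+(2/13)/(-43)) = -35215/688 = -51.18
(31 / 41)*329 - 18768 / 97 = 219815/3977 = 55.27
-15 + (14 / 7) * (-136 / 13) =-467/13 = -35.92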